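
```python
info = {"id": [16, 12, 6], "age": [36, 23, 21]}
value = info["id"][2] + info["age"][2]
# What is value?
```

Trace:
`info = {"id": [16, 12, 6], "age": [36, 23, 21]}` → info = {'id': [16, 12, 6], 'age': [36, 23, 21]}
`value = info["id"][2] + info["age"][2]` → value = 27
So value = 27

Answer: 27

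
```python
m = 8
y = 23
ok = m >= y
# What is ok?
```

Trace:
`m = 8` → m = 8
`y = 23` → y = 23
`ok = m >= y` → ok = False
So ok = False

Answer: False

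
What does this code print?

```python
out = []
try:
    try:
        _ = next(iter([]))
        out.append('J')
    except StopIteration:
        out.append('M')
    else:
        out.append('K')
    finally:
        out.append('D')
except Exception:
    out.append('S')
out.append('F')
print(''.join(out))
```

Execution trace: 'M' (inner except StopIteration) → 'D' (inner finally) → 'F' (after the try/except). Output: MDF

Answer: MDF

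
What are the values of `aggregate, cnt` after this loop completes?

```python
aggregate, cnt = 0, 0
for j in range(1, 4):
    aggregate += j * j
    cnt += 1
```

Sum of squares and count
`aggregate, cnt` takes the values: (0, 0) → (1, 0) → (1, 1) → (5, 1) → (5, 2) → (14, 2) → (14, 3)

Answer: 14, 3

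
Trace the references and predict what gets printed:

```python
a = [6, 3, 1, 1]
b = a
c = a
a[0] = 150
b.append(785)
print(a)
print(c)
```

Key concept: multiple aliases.
Step by step:
`a = [6, 3, 1, 1]` → a = [6, 3, 1, 1]
`b = a` → b = [6, 3, 1, 1] (same object as a)
`c = a` → c = [6, 3, 1, 1] (same object as a, b)
`a[0] = 150` → a = [150, 3, 1, 1] (same object as b, c); b = [150, 3, 1, 1] (same object as a, c); c = [150, 3, 1, 1] (same object as a, b)
`b.append(785)` → a = [150, 3, 1, 1, 785] (same object as b, c); b = [150, 3, 1, 1, 785] (same object as a, c); c = [150, 3, 1, 1, 785] (same object as a, b)
`print(a)` → prints [150, 3, 1, 1, 785]
`print(c)` → prints [150, 3, 1, 1, 785]

Answer:
[150, 3, 1, 1, 785]
[150, 3, 1, 1, 785]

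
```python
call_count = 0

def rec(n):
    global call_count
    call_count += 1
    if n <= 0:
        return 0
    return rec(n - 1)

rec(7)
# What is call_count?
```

Linear recursion stepping by 1: 8 calls from n=7 down to ≤0.

Answer: 8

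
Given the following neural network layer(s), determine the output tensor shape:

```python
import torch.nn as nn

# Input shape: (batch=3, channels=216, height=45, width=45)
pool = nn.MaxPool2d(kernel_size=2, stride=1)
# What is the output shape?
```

Input: (3, 216, 45, 45) -> Output: (3, 216, 44, 44)

Answer: (3, 216, 44, 44)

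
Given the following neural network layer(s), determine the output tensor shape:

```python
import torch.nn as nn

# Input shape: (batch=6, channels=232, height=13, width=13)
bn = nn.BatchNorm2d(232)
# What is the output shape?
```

Input: (6, 232, 13, 13) -> Output: (6, 232, 13, 13)

Answer: (6, 232, 13, 13)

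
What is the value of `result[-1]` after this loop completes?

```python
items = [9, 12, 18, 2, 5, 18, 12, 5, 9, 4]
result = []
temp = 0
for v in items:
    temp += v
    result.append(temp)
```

Cumulative sum ends at 94
`result` takes the values: [] → [9] → [9, 21] → [9, 21, 39] → [9, 21, 39, 41] → [9, 21, 39, 41, 46] → [9, 21, 39, 41, 46, 64] → [9, 21, 39, 41, 46, 64, 76] → [9, 21, 39, 41, 46, 64, 76, 81] → [9, 21, 39, 41, 46, 64, 76, 81, 90] → [9, 21, 39, 41, 46, 64, 76, 81, 90, 94]
So `result[-1]` = 94

Answer: 94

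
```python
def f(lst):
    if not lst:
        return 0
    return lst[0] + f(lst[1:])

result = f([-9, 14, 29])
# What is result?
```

(-9) + 14 + 29 + 0 = 34

Answer: 34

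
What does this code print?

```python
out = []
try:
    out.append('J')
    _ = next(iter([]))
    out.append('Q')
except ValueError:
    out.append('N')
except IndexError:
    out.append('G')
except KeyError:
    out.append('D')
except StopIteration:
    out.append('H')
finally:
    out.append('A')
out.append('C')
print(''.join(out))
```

Execution trace: 'J' (try body) → 'H' (except StopIteration) → 'A' (finally) → 'C' (after the try/except). Output: JHAC

Answer: JHAC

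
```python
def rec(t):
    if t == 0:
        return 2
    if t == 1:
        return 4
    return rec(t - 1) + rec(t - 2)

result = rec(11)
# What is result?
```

Build up from base cases: rec(0)=2, rec(1)=4, rec(2)=6, rec(3)=10, rec(4)=16, rec(5)=26, rec(6)=42, ..., rec(11)=466

Answer: 466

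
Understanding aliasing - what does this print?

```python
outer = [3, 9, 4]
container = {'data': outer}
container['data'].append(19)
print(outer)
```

Key concept: dict holds reference to list.
Step by step:
`outer = [3, 9, 4]` → outer = [3, 9, 4]
`container = {'data': outer}` → container = {'data': [3, 9, 4]}
`container['data'].append(19)` → outer = [3, 9, 4, 19]; container = {'data': [3, 9, 4, 19]}
`print(outer)` → prints [3, 9, 4, 19]

Answer: [3, 9, 4, 19]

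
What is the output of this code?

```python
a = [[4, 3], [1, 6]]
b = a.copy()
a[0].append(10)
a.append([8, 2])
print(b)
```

Key concept: shallow copy with nested lists.
Step by step:
`a = [[4, 3], [1, 6]]` → a = [[4, 3], [1, 6]]
`b = a.copy()` → b = [[4, 3], [1, 6]]
`a[0].append(10)` → a = [[4, 3, 10], [1, 6]]; b = [[4, 3, 10], [1, 6]]
`a.append([8, 2])` → a = [[4, 3, 10], [1, 6], [8, 2]]
`print(b)` → prints [[4, 3, 10], [1, 6]]

Answer: [[4, 3, 10], [1, 6]]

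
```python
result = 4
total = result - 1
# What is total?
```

Trace:
`result = 4` → result = 4
`total = result - 1` → total = 3
So total = 3

Answer: 3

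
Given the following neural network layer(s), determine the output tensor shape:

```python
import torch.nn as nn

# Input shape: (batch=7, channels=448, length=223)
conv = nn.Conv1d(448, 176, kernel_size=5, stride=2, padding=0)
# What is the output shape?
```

Input: (7, 448, 223) -> Output: (7, 176, 110)

Answer: (7, 176, 110)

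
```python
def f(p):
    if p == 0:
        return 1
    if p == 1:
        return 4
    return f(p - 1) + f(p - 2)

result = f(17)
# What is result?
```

Build up from base cases: f(0)=1, f(1)=4, f(2)=5, f(3)=9, f(4)=14, f(5)=23, f(6)=37, ..., f(17)=7375

Answer: 7375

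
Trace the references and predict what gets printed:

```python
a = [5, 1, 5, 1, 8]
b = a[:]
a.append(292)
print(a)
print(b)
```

Key concept: slice [:] creates copy.
Step by step:
`a = [5, 1, 5, 1, 8]` → a = [5, 1, 5, 1, 8]
`b = a[:]` → b = [5, 1, 5, 1, 8]
`a.append(292)` → a = [5, 1, 5, 1, 8, 292]
`print(a)` → prints [5, 1, 5, 1, 8, 292]
`print(b)` → prints [5, 1, 5, 1, 8]

Answer:
[5, 1, 5, 1, 8, 292]
[5, 1, 5, 1, 8]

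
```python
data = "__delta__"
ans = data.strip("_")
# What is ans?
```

Trace:
`data = "__delta__"` → data = '__delta__'
`ans = data.strip("_")` → ans = 'delta'
So ans = 'delta'

Answer: 'delta'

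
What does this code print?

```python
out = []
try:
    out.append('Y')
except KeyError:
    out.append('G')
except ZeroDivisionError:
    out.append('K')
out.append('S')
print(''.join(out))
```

Execution trace: 'Y' (try body, no exception) → 'S' (after the try/except). Output: YS

Answer: YS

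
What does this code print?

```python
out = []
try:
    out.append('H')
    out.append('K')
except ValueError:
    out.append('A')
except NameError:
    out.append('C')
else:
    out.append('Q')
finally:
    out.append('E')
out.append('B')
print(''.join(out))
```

Execution trace: 'H' (try body) → 'K' (try body, no exception) → 'Q' (else) → 'E' (finally) → 'B' (after the try/except). Output: HKQEB

Answer: HKQEB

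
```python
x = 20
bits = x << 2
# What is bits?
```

Trace:
`x = 20` → x = 20
`bits = x << 2` → bits = 80
So bits = 80

Answer: 80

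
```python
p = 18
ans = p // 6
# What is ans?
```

Trace:
`p = 18` → p = 18
`ans = p // 6` → ans = 3
So ans = 3

Answer: 3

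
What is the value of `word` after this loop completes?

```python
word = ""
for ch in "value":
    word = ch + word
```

Reverse 'value'
`word` takes the values: "" → "v" → "av" → "lav" → "ulav" → "eulav"

Answer: "eulav"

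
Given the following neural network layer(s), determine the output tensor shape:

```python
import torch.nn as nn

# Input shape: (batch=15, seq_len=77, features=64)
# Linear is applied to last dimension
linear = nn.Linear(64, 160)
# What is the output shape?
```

Input: (15, 77, 64) -> Output: (15, 77, 160)

Answer: (15, 77, 160)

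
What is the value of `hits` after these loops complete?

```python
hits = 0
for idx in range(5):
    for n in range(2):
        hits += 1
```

5 * 2 = 10
`hits` takes the values: 0 → 1 → 2 → 3 → 4 → 5 → 6 → 7 → 8 → 9 → 10

Answer: 10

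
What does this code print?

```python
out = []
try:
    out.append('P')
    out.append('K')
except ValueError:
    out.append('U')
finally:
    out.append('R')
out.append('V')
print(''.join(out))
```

Execution trace: 'P' (try body) → 'K' (try body, no exception) → 'R' (finally) → 'V' (after the try/except). Output: PKRV

Answer: PKRV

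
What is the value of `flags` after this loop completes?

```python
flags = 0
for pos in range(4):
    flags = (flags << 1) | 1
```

Build 4 consecutive 1-bits: 0b1111
`flags` takes the values: 0 → 1 → 3 → 7 → 15

Answer: 15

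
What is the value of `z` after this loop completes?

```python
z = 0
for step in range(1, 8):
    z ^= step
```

XOR of 1 to 7
`z` takes the values: 0 → 1 → 3 → 0 → 4 → 1 → 7 → 0

Answer: 0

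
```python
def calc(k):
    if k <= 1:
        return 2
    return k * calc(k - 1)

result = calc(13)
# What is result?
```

calc(13) = 13 * 12 * 11 * 10 * 9 * 8 * 7 * 6 * 5 * 4 * 3 * 2 * 2 = 12454041600

Answer: 12454041600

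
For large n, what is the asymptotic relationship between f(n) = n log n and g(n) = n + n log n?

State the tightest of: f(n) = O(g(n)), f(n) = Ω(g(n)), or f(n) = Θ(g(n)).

n log n vs n + n log n: f(n) = Θ(g(n)) — they are asymptotically equivalent (the n term is dominated).

Answer: f(n) = Θ(g(n)) — they are asymptotically equivalent (the n term is dominated).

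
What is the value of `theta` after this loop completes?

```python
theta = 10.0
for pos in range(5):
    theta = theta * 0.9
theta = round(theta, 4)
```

Exponential decay: 10.0 * 0.9^5
`theta` takes the values: 10.0 → 9.0 → 8.1 → 7.29 → 6.561 → 5.9049

Answer: 5.9049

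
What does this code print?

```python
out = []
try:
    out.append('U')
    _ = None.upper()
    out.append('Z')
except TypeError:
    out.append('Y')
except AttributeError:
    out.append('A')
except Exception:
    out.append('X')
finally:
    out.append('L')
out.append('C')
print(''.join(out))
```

Execution trace: 'U' (try body) → 'A' (except AttributeError) → 'L' (finally) → 'C' (after the try/except). Output: UALC

Answer: UALC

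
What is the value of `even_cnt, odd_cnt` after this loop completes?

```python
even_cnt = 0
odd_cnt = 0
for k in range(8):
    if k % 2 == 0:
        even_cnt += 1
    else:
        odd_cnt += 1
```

Count evens and odds in range(8)
`even_cnt, odd_cnt` takes the values: (0, 0) → (1, 0) → (1, 1) → (2, 1) → (2, 2) → (3, 2) → (3, 3) → (4, 3) → (4, 4)

Answer: 4, 4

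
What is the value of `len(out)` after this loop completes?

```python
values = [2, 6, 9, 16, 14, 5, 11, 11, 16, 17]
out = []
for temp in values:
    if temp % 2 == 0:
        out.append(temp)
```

Count even numbers in [2, 6, 9, 16, 14, 5, 11, 11, 16, 17]
`out` takes the values: [] → [2] → [2, 6] → [2, 6, 16] → [2, 6, 16, 14] → [2, 6, 16, 14, 16]
So `len(out)` = 5

Answer: 5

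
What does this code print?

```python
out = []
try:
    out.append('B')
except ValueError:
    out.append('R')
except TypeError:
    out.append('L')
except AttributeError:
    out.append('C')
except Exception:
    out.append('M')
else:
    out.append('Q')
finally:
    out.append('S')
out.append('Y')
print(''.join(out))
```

Execution trace: 'B' (try body, no exception) → 'Q' (else) → 'S' (finally) → 'Y' (after the try/except). Output: BQSY

Answer: BQSY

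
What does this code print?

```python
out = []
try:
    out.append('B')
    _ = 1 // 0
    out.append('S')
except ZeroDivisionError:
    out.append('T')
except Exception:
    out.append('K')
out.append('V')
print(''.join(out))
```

Execution trace: 'B' (try body) → 'T' (except ZeroDivisionError) → 'V' (after the try/except). Output: BTV

Answer: BTV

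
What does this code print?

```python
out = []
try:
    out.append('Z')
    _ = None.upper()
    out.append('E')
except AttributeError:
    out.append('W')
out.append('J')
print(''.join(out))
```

Execution trace: 'Z' (try body) → 'W' (except AttributeError) → 'J' (after the try/except). Output: ZWJ

Answer: ZWJ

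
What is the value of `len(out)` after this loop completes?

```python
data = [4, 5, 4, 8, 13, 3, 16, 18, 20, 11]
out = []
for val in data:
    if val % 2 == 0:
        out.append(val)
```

Count even numbers in [4, 5, 4, 8, 13, 3, 16, 18, 20, 11]
`out` takes the values: [] → [4] → [4, 4] → [4, 4, 8] → [4, 4, 8, 16] → [4, 4, 8, 16, 18] → [4, 4, 8, 16, 18, 20]
So `len(out)` = 6

Answer: 6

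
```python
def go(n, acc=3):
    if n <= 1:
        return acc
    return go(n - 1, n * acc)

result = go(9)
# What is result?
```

Accumulator trace (n, acc): (9, 3) -> (8, 27) -> (7, 216) -> (6, 1512) -> (5, 9072) -> (4, 45360) -> (3, 181440) -> (2, 544320) -> (1, 1088640) -> return 1088640

Answer: 1088640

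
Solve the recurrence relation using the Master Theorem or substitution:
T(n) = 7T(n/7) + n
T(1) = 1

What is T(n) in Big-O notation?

By Master Theorem: a=7, b=7, f(n)=n. Since log_7(7) = 1 and f(n) = Θ(n^1), Case 2 applies. T(n) = O(n log n).

Answer: O(n log n)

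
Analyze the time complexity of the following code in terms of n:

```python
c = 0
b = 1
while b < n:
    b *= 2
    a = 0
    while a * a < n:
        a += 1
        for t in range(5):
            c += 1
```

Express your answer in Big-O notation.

Each loop level contributes: log n × √n × 1. Multiplying the contributions gives O(√n log n).

Answer: O(√n log n)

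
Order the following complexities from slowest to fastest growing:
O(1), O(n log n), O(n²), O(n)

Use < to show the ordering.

Ordered by growth rate: O(1) < O(n) < O(n log n) < O(n²)

Answer: O(1) < O(n) < O(n log n) < O(n²)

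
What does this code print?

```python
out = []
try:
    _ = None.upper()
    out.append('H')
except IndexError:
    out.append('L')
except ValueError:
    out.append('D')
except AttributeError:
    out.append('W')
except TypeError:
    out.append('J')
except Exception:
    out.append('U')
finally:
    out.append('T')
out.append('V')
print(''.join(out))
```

Execution trace: 'W' (except AttributeError) → 'T' (finally) → 'V' (after the try/except). Output: WTV

Answer: WTV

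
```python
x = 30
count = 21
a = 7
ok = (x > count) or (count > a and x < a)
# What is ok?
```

Trace:
`x = 30` → x = 30
`count = 21` → count = 21
`a = 7` → a = 7
`ok = (x > count) or (count > a and x < a)` → ok = True
So ok = True

Answer: True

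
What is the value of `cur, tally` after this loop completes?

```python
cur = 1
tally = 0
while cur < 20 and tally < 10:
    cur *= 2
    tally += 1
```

Double until >= 20 or 10 iterations
`cur, tally` takes the values: (1, 0) → (2, 0) → (2, 1) → (4, 1) → (4, 2) → (8, 2) → (8, 3) → (16, 3) → (16, 4) → (32, 4) → (32, 5)

Answer: 32, 5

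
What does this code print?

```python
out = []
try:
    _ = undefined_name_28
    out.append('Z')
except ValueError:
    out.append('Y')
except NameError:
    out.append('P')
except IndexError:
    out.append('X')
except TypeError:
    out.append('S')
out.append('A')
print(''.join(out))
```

Execution trace: 'P' (except NameError) → 'A' (after the try/except). Output: PA

Answer: PA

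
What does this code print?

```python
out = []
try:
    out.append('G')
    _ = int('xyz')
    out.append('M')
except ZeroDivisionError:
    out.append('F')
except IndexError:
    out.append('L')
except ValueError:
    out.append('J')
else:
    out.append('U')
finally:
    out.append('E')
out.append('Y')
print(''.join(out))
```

Execution trace: 'G' (try body) → 'J' (except ValueError) → 'E' (finally) → 'Y' (after the try/except). Output: GJEY

Answer: GJEY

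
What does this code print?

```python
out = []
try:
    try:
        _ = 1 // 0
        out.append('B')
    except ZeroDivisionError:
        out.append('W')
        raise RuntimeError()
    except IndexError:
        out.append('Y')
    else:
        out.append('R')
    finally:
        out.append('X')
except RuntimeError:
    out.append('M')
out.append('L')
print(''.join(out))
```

Execution trace: 'W' (inner except ZeroDivisionError) → 'X' (inner finally) → 'M' (outer except RuntimeError) → 'L' (after the try/except). Output: WXML

Answer: WXML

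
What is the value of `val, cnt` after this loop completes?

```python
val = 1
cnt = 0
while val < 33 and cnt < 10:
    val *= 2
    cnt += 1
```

Double until >= 33 or 10 iterations
`val, cnt` takes the values: (1, 0) → (2, 0) → (2, 1) → (4, 1) → (4, 2) → (8, 2) → (8, 3) → (16, 3) → (16, 4) → (32, 4) → (32, 5) → (64, 5) → (64, 6)

Answer: 64, 6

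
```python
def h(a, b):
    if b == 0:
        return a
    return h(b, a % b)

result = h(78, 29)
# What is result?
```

h(78, 29) -> h(29, 20) -> h(20, 9) -> h(9, 2) -> h(2, 1) -> h(1, 0) -> 1

Answer: 1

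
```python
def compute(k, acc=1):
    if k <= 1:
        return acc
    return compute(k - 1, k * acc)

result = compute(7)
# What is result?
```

Accumulator trace (n, acc): (7, 1) -> (6, 7) -> (5, 42) -> (4, 210) -> (3, 840) -> (2, 2520) -> (1, 5040) -> return 5040

Answer: 5040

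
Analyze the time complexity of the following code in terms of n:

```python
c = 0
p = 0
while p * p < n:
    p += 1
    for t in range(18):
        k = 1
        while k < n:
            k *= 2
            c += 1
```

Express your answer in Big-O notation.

Each loop level contributes: √n × 1 × log n. Multiplying the contributions gives O(√n log n).

Answer: O(√n log n)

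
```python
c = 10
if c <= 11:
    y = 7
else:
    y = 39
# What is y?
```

Trace:
`c = 10` → c = 10
`if c <= 11: ...` → c <= 11 is True → y = 7
So y = 7

Answer: 7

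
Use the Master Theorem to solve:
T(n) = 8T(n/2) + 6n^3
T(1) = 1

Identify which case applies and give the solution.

a=8, b=2, f(n)=6n^3. log_2(8) = 3. Since c=3 = 3, Case 2 applies: T(n) = Θ(n^log_b(a) · log n) = O(n^3 log n).

Answer: O(n^3 log n) - Case 2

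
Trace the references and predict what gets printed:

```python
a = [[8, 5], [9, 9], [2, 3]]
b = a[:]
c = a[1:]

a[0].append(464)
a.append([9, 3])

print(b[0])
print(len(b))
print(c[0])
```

Key concept: slice with nested mutation.
Step by step:
`a = [[8, 5], [9, 9], [2, 3]]` → a = [[8, 5], [9, 9], [2, 3]]
`b = a[:]` → b = [[8, 5], [9, 9], [2, 3]]
`c = a[1:]` → c = [[9, 9], [2, 3]]
`a[0].append(464)` → a = [[8, 5, 464], [9, 9], [2, 3]]; b = [[8, 5, 464], [9, 9], [2, 3]]
`a.append([9, 3])` → a = [[8, 5, 464], [9, 9], [2, 3], [9, 3]]
`print(b[0])` → prints [8, 5, 464]
`print(len(b))` → prints 3
`print(c[0])` → prints [9, 9]

Answer:
[8, 5, 464]
3
[9, 9]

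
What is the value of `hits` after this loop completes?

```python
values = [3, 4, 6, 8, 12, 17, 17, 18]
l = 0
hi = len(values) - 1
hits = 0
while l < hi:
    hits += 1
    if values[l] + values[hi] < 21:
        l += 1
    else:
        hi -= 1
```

Steps to find pair summing to 21
`hits` takes the values: 0 → 1 → 2 → 3 → 4 → 5 → 6 → 7

Answer: 7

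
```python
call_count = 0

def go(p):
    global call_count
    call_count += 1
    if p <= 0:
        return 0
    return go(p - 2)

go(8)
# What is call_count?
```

Linear recursion stepping by 2: 5 calls from p=8 down to ≤0.

Answer: 5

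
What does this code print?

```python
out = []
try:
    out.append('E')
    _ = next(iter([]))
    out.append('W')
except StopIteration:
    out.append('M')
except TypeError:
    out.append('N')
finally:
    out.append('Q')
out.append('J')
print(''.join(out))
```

Execution trace: 'E' (try body) → 'M' (except StopIteration) → 'Q' (finally) → 'J' (after the try/except). Output: EMQJ

Answer: EMQJ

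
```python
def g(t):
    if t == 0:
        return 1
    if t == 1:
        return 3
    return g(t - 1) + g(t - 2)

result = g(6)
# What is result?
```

Build up from base cases: g(0)=1, g(1)=3, g(2)=4, g(3)=7, g(4)=11, g(5)=18, g(6)=29

Answer: 29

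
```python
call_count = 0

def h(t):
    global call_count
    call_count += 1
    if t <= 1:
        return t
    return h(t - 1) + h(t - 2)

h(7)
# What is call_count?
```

Calls(t) = 1 + Calls(t-1) + Calls(t-2); Calls(0)=Calls(1)=1. For t=7 this gives 41.

Answer: 41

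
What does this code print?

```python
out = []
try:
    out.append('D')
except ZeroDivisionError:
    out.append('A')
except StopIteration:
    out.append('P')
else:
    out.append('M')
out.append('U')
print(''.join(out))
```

Execution trace: 'D' (try body, no exception) → 'M' (else) → 'U' (after the try/except). Output: DMU

Answer: DMU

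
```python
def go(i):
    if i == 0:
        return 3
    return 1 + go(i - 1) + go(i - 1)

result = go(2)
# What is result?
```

go(i) = 1 + 2·go(i-1), go(0)=3. Closed form: (3+1)·2^2 - 1 = 15.

Answer: 15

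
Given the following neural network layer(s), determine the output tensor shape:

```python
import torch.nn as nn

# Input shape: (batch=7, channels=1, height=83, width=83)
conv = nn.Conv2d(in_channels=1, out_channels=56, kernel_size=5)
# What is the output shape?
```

Input: (7, 1, 83, 83) -> Output: (7, 56, 79, 79)

Answer: (7, 56, 79, 79)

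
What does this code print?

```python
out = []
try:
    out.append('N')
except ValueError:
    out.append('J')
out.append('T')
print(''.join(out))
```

Execution trace: 'N' (try body, no exception) → 'T' (after the try/except). Output: NT

Answer: NT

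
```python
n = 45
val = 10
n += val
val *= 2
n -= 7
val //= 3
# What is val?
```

Trace:
`n = 45` → n = 45
`val = 10` → val = 10
`n += val` → n = 55
`val *= 2` → val = 20
`n -= 7` → n = 48
`val //= 3` → val = 6
So val = 6

Answer: 6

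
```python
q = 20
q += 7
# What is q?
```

Trace:
`q = 20` → q = 20
`q += 7` → q = 27
So q = 27

Answer: 27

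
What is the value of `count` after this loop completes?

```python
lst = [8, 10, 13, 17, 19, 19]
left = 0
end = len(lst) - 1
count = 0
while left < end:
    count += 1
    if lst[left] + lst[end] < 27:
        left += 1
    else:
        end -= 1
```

Steps to find pair summing to 27
`count` takes the values: 0 → 1 → 2 → 3 → 4 → 5

Answer: 5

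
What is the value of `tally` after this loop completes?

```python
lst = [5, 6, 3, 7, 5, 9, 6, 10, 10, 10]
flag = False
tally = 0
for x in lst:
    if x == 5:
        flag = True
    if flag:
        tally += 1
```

Count elements after first 5 in [5, 6, 3, 7, 5, 9, 6, 10, 10, 10]
`tally` takes the values: 0 → 1 → 2 → 3 → 4 → 5 → 6 → 7 → 8 → 9 → 10

Answer: 10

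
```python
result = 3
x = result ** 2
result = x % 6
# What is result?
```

Trace:
`result = 3` → result = 3
`x = result ** 2` → x = 9
`result = x % 6` → result = 3
So result = 3

Answer: 3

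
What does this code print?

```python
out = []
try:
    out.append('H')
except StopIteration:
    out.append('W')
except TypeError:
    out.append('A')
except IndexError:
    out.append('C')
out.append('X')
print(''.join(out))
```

Execution trace: 'H' (try body, no exception) → 'X' (after the try/except). Output: HX

Answer: HX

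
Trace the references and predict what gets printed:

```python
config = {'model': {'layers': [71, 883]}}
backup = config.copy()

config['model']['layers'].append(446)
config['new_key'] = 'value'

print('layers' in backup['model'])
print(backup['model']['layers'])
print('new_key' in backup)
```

Key concept: shallow copy gotcha with nested dict.
Step by step:
`config = {'model': {'layers': [71, 883]}}` → config = {'model': {'layers': [71, 883]}}
`backup = config.copy()` → backup = {'model': {'layers': [71, 883]}}
`config['model']['layers'].append(446)` → config = {'model': {'layers': [71, 883, 446]}}; backup = {'model': {'layers': [71, 883, 446]}}
`config['new_key'] = 'value'` → config = {'model': {'layers': [71, 883, 446]}, 'new_key': 'value'}
`print('layers' in backup['model'])` → prints True
`print(backup['model']['layers'])` → prints [71, 883, 446]
`print('new_key' in backup)` → prints False

Answer:
True
[71, 883, 446]
False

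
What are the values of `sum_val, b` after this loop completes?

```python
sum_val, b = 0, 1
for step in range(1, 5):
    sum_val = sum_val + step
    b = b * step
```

Sum and factorial of 1 to 4
`sum_val, b` takes the values: (0, 1) → (1, 1) → (3, 1) → (3, 2) → (6, 2) → (6, 6) → (10, 6) → (10, 24)

Answer: 10, 24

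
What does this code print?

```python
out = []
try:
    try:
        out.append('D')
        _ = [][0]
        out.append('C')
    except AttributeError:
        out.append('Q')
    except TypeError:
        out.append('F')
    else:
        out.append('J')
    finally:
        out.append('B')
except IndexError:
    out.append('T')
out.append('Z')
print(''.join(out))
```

Execution trace: 'D' (inner try body) → 'B' (inner finally) → 'T' (outer except IndexError) → 'Z' (after the try/except). Output: DBTZ

Answer: DBTZ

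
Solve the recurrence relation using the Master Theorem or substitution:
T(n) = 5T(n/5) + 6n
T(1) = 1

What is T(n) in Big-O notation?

By Master Theorem: a=5, b=5, f(n)=6n. Since log_5(5) = 1 and f(n) = Θ(n^1), Case 2 applies. T(n) = O(n log n).

Answer: O(n log n)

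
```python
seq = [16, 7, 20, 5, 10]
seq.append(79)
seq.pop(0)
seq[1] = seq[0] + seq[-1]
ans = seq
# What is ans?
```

Trace:
`seq = [16, 7, 20, 5, 10]` → seq = [16, 7, 20, 5, 10]
`seq.append(79)` → seq = [16, 7, 20, 5, 10, 79]
`seq.pop(0)` → seq = [7, 20, 5, 10, 79]
`seq[1] = seq[0] + seq[-1]` → seq = [7, 86, 5, 10, 79]
`ans = seq` → ans = [7, 86, 5, 10, 79]
So ans = [7, 86, 5, 10, 79]

Answer: [7, 86, 5, 10, 79]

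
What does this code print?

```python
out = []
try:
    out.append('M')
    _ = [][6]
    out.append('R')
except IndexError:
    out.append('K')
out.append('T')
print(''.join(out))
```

Execution trace: 'M' (try body) → 'K' (except IndexError) → 'T' (after the try/except). Output: MKT

Answer: MKT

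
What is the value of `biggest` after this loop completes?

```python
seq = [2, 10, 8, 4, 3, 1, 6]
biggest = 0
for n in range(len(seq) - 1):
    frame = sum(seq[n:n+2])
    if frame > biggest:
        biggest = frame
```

Max sum of 2-element window in [2, 10, 8, 4, 3, 1, 6]
`biggest` takes the values: 0 → 12 → 18

Answer: 18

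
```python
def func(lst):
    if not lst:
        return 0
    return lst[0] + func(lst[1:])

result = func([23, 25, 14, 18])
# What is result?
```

23 + 25 + 14 + 18 + 0 = 80

Answer: 80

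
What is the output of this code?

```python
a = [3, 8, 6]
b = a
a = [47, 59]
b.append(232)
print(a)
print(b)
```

Key concept: rebinding vs mutation: a is rebound to a new list, b still points at the original.
Step by step:
`a = [3, 8, 6]` → a = [3, 8, 6]
`b = a` → b = [3, 8, 6] (same object as a)
`a = [47, 59]` → a = [47, 59]
`b.append(232)` → b = [3, 8, 6, 232]
`print(a)` → prints [47, 59]
`print(b)` → prints [3, 8, 6, 232]

Answer:
[47, 59]
[3, 8, 6, 232]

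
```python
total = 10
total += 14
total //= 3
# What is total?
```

Trace:
`total = 10` → total = 10
`total += 14` → total = 24
`total //= 3` → total = 8
So total = 8

Answer: 8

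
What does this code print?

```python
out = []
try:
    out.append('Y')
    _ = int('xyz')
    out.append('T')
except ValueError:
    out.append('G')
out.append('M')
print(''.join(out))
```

Execution trace: 'Y' (try body) → 'G' (except ValueError) → 'M' (after the try/except). Output: YGM

Answer: YGM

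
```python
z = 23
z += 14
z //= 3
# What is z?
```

Trace:
`z = 23` → z = 23
`z += 14` → z = 37
`z //= 3` → z = 12
So z = 12

Answer: 12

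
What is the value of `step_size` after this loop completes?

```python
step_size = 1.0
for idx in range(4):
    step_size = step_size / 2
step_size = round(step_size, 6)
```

Halving LR 4 times: 1 / 2^4
`step_size` takes the values: 1.0 → 0.5 → 0.25 → 0.125 → 0.0625

Answer: 0.0625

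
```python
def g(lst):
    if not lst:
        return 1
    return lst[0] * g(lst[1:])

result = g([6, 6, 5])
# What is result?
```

Product over [6, 6, 5] = 6 * 6 * 5 = 180

Answer: 180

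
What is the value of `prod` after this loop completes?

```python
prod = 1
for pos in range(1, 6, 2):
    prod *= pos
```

Product of 1, 3, 5, ... up to 5
`prod` takes the values: 1 → 3 → 15

Answer: 15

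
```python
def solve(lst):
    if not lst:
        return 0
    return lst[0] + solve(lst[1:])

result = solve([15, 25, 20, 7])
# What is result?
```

15 + 25 + 20 + 7 + 0 = 67

Answer: 67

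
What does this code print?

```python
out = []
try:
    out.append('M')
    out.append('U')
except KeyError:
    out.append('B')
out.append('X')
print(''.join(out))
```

Execution trace: 'M' (try body) → 'U' (try body, no exception) → 'X' (after the try/except). Output: MUX

Answer: MUX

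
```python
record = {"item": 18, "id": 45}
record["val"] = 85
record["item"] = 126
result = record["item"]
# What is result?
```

Trace:
`record = {"item": 18, "id": 45}` → record = {'item': 18, 'id': 45}
`record["val"] = 85` → record = {'item': 18, 'id': 45, 'val': 85}
`record["item"] = 126` → record = {'item': 126, 'id': 45, 'val': 85}
`result = record["item"]` → result = 126
So result = 126

Answer: 126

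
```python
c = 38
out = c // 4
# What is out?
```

Trace:
`c = 38` → c = 38
`out = c // 4` → out = 9
So out = 9

Answer: 9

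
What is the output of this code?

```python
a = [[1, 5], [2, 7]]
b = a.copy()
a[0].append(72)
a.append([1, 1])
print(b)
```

Key concept: shallow copy with nested lists.
Step by step:
`a = [[1, 5], [2, 7]]` → a = [[1, 5], [2, 7]]
`b = a.copy()` → b = [[1, 5], [2, 7]]
`a[0].append(72)` → a = [[1, 5, 72], [2, 7]]; b = [[1, 5, 72], [2, 7]]
`a.append([1, 1])` → a = [[1, 5, 72], [2, 7], [1, 1]]
`print(b)` → prints [[1, 5, 72], [2, 7]]

Answer: [[1, 5, 72], [2, 7]]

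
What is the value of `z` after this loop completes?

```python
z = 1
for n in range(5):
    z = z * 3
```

Multiply by 3, 5 times: 1 * 3^5 = 243
`z` takes the values: 1 → 3 → 9 → 27 → 81 → 243

Answer: 243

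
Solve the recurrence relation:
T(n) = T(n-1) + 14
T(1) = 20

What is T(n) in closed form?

Unrolling: T(n) = T(1) + 14·(n-1) = 20 + 14(n-1) = 14n + 6.

Answer: T(n) = 14n + 6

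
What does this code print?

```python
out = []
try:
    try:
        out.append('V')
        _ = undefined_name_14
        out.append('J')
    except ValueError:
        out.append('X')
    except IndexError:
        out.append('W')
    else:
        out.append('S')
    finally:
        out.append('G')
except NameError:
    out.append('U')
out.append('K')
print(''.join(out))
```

Execution trace: 'V' (try body) → 'G' (finally) → 'U' (outer except NameError) → 'K' (after the try/except). Output: VGUK

Answer: VGUK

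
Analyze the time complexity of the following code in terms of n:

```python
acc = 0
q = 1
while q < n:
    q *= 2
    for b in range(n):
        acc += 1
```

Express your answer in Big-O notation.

Each loop level contributes: log n × n. Multiplying the contributions gives O(n log n).

Answer: O(n log n)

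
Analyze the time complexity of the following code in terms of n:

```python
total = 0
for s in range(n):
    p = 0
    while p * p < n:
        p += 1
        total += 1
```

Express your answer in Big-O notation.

Each loop level contributes: n × √n. Multiplying the contributions gives O(n√n).

Answer: O(n√n)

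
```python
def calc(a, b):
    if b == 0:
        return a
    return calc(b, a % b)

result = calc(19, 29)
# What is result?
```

calc(19, 29) -> calc(29, 19) -> calc(19, 10) -> calc(10, 9) -> calc(9, 1) -> calc(1, 0) -> 1

Answer: 1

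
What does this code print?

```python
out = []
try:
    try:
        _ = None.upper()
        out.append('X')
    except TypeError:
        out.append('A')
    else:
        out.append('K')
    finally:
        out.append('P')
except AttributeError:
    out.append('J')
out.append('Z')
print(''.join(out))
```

Execution trace: 'P' (finally) → 'J' (outer except AttributeError) → 'Z' (after the try/except). Output: PJZ

Answer: PJZ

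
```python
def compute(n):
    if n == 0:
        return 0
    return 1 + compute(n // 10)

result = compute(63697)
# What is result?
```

Count of digits of 63697: 5

Answer: 5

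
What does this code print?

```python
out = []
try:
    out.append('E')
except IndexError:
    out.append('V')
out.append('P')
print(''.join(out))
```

Execution trace: 'E' (try body, no exception) → 'P' (after the try/except). Output: EP

Answer: EP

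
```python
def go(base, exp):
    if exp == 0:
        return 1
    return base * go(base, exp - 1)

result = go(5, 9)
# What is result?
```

go(5, 9) = 5 * 5 * 5 * 5 * 5 * 5 * 5 * 5 * 5 = 1953125

Answer: 1953125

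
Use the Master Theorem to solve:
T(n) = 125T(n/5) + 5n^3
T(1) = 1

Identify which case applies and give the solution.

a=125, b=5, f(n)=5n^3. log_5(125) = 3. Since c=3 = 3, Case 2 applies: T(n) = Θ(n^log_b(a) · log n) = O(n^3 log n).

Answer: O(n^3 log n) - Case 2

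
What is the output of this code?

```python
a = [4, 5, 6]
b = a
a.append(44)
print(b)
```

Key concept: basic list aliasing.
Step by step:
`a = [4, 5, 6]` → a = [4, 5, 6]
`b = a` → b = [4, 5, 6] (same object as a)
`a.append(44)` → a = [4, 5, 6, 44] (same object as b); b = [4, 5, 6, 44] (same object as a)
`print(b)` → prints [4, 5, 6, 44]

Answer: [4, 5, 6, 44]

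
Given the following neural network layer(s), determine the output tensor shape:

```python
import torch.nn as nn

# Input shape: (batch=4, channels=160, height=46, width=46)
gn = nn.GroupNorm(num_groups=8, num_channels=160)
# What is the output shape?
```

Input: (4, 160, 46, 46) -> Output: (4, 160, 46, 46)

Answer: (4, 160, 46, 46)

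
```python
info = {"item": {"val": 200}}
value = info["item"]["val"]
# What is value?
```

Trace:
`info = {"item": {"val": 200}}` → info = {'item': {'val': 200}}
`value = info["item"]["val"]` → value = 200
So value = 200

Answer: 200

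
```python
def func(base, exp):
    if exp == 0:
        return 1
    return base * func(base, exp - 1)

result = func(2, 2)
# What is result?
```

func(2, 2) = 2 * 2 = 4

Answer: 4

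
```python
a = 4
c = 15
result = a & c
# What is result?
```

Trace:
`a = 4` → a = 4
`c = 15` → c = 15
`result = a & c` → result = 4
So result = 4

Answer: 4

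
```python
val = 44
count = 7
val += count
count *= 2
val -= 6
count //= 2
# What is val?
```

Trace:
`val = 44` → val = 44
`count = 7` → count = 7
`val += count` → val = 51
`count *= 2` → count = 14
`val -= 6` → val = 45
`count //= 2` → count = 7
So val = 45

Answer: 45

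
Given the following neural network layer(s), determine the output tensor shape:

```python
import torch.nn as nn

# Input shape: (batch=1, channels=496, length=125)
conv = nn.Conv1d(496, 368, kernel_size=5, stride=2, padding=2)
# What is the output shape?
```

Input: (1, 496, 125) -> Output: (1, 368, 63)

Answer: (1, 368, 63)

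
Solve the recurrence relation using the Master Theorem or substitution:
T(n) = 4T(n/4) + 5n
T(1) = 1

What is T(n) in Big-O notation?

By Master Theorem: a=4, b=4, f(n)=5n. Since log_4(4) = 1 and f(n) = Θ(n^1), Case 2 applies. T(n) = O(n log n).

Answer: O(n log n)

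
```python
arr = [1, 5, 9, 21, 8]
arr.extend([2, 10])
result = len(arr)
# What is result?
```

Trace:
`arr = [1, 5, 9, 21, 8]` → arr = [1, 5, 9, 21, 8]
`arr.extend([2, 10])` → arr = [1, 5, 9, 21, 8, 2, 10]
`result = len(arr)` → result = 7
So result = 7

Answer: 7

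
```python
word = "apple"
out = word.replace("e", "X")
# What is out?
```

Trace:
`word = "apple"` → word = 'apple'
`out = word.replace("e", "X")` → out = 'applX'
So out = 'applX'

Answer: 'applX'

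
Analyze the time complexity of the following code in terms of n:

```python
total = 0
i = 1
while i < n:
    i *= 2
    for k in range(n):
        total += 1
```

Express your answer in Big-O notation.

Each loop level contributes: log n × n. Multiplying the contributions gives O(n log n).

Answer: O(n log n)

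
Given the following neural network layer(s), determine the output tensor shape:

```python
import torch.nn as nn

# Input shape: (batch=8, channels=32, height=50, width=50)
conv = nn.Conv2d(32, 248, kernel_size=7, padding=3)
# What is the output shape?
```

Input: (8, 32, 50, 50) -> Output: (8, 248, 50, 50)

Answer: (8, 248, 50, 50)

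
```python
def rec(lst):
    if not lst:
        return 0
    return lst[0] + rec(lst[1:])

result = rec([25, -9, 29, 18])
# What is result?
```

25 + (-9) + 29 + 18 + 0 = 63

Answer: 63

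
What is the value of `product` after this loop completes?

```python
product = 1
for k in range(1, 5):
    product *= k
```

4! = 24
`product` takes the values: 1 → 2 → 6 → 24

Answer: 24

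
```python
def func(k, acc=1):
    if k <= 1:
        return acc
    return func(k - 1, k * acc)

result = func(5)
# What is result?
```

Accumulator trace (n, acc): (5, 1) -> (4, 5) -> (3, 20) -> (2, 60) -> (1, 120) -> return 120

Answer: 120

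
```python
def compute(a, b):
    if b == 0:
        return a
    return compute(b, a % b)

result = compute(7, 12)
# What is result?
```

compute(7, 12) -> compute(12, 7) -> compute(7, 5) -> compute(5, 2) -> compute(2, 1) -> compute(1, 0) -> 1

Answer: 1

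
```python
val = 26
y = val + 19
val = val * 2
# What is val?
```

Trace:
`val = 26` → val = 26
`y = val + 19` → y = 45
`val = val * 2` → val = 52
So val = 52

Answer: 52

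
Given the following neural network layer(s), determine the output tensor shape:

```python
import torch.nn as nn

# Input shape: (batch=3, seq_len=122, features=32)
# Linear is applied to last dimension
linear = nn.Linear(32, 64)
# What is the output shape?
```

Input: (3, 122, 32) -> Output: (3, 122, 64)

Answer: (3, 122, 64)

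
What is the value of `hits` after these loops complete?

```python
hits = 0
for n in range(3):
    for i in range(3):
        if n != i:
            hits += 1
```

3² - 3 (exclude diagonal)
`hits` takes the values: 0 → 1 → 2 → 3 → 4 → 5 → 6

Answer: 6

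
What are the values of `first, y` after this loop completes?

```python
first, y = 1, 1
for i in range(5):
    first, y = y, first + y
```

Fibonacci: after 5 iterations
`first, y` takes the values: (1, 1) → (1, 2) → (2, 3) → (3, 5) → (5, 8) → (8, 13)

Answer: 8, 13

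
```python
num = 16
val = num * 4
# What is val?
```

Trace:
`num = 16` → num = 16
`val = num * 4` → val = 64
So val = 64

Answer: 64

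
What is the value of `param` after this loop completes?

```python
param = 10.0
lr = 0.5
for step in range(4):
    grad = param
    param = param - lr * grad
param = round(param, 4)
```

Gradient descent: w = 10.0 * (1 - 0.5)^4
`param` takes the values: 10.0 → 5.0 → 2.5 → 1.25 → 0.625

Answer: 0.625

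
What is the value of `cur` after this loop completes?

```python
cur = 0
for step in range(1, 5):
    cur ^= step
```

XOR of 1 to 4
`cur` takes the values: 0 → 1 → 3 → 0 → 4

Answer: 4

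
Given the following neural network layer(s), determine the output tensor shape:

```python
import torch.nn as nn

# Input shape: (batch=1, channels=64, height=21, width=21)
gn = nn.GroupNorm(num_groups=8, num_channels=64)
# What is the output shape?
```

Input: (1, 64, 21, 21) -> Output: (1, 64, 21, 21)

Answer: (1, 64, 21, 21)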